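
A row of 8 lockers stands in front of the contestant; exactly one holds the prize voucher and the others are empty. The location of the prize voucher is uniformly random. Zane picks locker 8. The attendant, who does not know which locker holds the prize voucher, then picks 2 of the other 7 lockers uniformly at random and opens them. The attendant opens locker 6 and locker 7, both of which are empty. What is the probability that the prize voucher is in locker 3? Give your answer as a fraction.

1/6

Apply Bayes' rule, conditioning on where the prize voucher actually is.
If it is in any of lockers 1, 2, 3, 4, 5, and 8 (prior 1/8 each): the attendant picks exactly this set with probability 1/21 regardless, and none is the prize; weight (1/8)·(1/21) = 1/168 each.
If it is in either of lockers 6 and 7 (prior 1/8 each): that locker was opened and seen not to hold the prize — ruled out; weight (1/8)·0 = 0 each.
The weights sum to 1/28.
So P(the prize voucher in locker 3 | the attendant opened locker 6 and locker 7) = (1/168) / (1/28) = 1/6.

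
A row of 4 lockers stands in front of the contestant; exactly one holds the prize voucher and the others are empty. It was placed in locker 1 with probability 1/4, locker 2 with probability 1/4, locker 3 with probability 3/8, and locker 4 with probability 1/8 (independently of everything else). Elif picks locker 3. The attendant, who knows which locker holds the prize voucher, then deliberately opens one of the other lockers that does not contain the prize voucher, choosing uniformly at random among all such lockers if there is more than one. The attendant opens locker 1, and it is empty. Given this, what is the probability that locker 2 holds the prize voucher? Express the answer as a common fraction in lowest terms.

2/5

Condition on the true location of the prize voucher.
If it is in locker 1 (prior 1/4): the attendant opened locker 1, so this case is ruled out; weight (1/4)·0 = 0.
If it is in locker 2 (prior 1/4): the attendant has 2 equally likely choices, so probability 1/2; weight (1/4)·(1/2) = 1/8.
If it is in locker 3 (prior 3/8): the attendant has 3 equally likely choices, so probability 1/3; weight (3/8)·(1/3) = 1/8.
If it is in locker 4 (prior 1/8): the attendant has 2 equally likely choices, so probability 1/2; weight (1/8)·(1/2) = 1/16.
The weights sum to 5/16.
So P(the prize voucher in locker 2 | the attendant opened locker 1) = (1/8) / (5/16) = 2/5.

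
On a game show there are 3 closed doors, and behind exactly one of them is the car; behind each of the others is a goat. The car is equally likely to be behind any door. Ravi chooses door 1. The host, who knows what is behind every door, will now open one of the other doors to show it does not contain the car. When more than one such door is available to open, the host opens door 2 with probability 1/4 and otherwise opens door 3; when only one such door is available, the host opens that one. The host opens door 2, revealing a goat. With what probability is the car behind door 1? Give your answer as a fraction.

1/5

Apply Bayes' rule, conditioning on where the car actually is.
If it is behind door 1 (prior 1/3): door 2 is available, opened with probability 1/4; weight (1/3)·(1/4) = 1/12.
If it is behind door 2 (prior 1/3): the host opened door 2, so this case is ruled out; weight (1/3)·0 = 0.
If it is behind door 3 (prior 1/3): only door 2 is available, probability 1; weight (1/3)·1 = 1/3.
The weights sum to 5/12.
So P(the car behind door 1 | the host opened door 2) = (1/12) / (5/12) = 1/5.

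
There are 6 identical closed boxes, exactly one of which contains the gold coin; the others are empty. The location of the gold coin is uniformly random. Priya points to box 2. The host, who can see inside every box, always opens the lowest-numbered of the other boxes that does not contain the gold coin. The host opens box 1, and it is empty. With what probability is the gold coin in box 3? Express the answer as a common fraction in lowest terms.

Apply Bayes' rule, conditioning on where the gold coin actually is.
If it is in box 1 (prior 1/6): the host opened box 1, so this case is ruled out; weight (1/6)·0 = 0.
If it is in any of boxes 2, 3, 4, 5, and 6 (prior 1/6 each): box 1 is the lowest-numbered option available, probability 1; weight (1/6)·1 = 1/6 each.
The weights sum to 5/6.
So P(the gold coin in box 3 | the host opened box 1) = (1/6) / (5/6) = 1/5.

1/5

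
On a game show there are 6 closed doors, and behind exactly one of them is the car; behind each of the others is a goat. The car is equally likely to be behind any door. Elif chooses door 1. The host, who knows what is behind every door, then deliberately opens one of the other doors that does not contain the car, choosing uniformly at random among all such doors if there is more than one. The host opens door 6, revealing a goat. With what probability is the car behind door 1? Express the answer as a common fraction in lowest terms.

Consider each possible location of the car in turn.
If it is behind door 1 (prior 1/6): the host has 5 equally likely choices, so probability 1/5; weight (1/6)·(1/5) = 1/30.
If it is behind any of doors 2, 3, 4, and 5 (prior 1/6 each): the host has 4 equally likely choices, so probability 1/4; weight (1/6)·(1/4) = 1/24 each.
If it is behind door 6 (prior 1/6): the host opened door 6, so this case is ruled out; weight (1/6)·0 = 0.
The weights sum to 1/5.
So P(the car behind door 1 | the host opened door 6) = (1/30) / (1/5) = 1/6.

1/6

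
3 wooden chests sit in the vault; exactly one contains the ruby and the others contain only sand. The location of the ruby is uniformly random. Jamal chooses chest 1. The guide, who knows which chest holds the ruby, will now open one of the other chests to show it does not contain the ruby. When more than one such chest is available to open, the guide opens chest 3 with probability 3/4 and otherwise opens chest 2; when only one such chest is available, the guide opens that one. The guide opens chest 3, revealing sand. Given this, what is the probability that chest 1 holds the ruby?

3/7

Condition on the true location of the ruby.
If it is in chest 1 (prior 1/3): chest 3 is available, opened with probability 3/4; weight (1/3)·(3/4) = 1/4.
If it is in chest 2 (prior 1/3): only chest 3 is available, probability 1; weight (1/3)·1 = 1/3.
If it is in chest 3 (prior 1/3): the guide opened chest 3, so this case is ruled out; weight (1/3)·0 = 0.
The weights sum to 7/12.
So P(the ruby in chest 1 | the guide opened chest 3) = (1/4) / (7/12) = 3/7.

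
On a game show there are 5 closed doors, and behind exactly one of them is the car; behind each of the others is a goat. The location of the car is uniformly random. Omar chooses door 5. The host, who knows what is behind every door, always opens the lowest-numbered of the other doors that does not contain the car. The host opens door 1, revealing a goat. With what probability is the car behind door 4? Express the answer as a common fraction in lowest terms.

1/4

Condition on the true location of the car.
If it is behind door 1 (prior 1/5): the host opened door 1, so this case is ruled out; weight (1/5)·0 = 0.
If it is behind any of doors 2, 3, 4, and 5 (prior 1/5 each): door 1 is the lowest-numbered option available, probability 1; weight (1/5)·1 = 1/5 each.
The weights sum to 4/5.
So P(the car behind door 4 | the host opened door 1) = (1/5) / (4/5) = 1/4.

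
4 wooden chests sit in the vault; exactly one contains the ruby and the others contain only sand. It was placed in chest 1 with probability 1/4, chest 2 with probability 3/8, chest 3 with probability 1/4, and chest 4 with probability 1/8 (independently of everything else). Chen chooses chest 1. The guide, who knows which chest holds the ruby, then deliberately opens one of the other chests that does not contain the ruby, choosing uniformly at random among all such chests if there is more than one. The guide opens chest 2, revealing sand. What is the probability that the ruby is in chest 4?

3/13

Consider each possible location of the ruby in turn.
If it is in chest 1 (prior 1/4): the guide has 3 equally likely choices, so probability 1/3; weight (1/4)·(1/3) = 1/12.
If it is in chest 2 (prior 3/8): the guide opened chest 2, so this case is ruled out; weight (3/8)·0 = 0.
If it is in chest 3 (prior 1/4): the guide has 2 equally likely choices, so probability 1/2; weight (1/4)·(1/2) = 1/8.
If it is in chest 4 (prior 1/8): the guide has 2 equally likely choices, so probability 1/2; weight (1/8)·(1/2) = 1/16.
The weights sum to 13/48.
So P(the ruby in chest 4 | the guide opened chest 2) = (1/16) / (13/48) = 3/13.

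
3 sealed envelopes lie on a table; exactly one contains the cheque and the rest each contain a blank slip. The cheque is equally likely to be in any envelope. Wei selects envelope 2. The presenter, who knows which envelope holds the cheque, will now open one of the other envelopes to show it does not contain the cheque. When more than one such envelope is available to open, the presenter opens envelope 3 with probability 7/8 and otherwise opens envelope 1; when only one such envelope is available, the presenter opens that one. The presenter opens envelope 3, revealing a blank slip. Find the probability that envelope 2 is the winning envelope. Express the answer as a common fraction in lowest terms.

Condition on the true location of the cheque.
If it is in envelope 1 (prior 1/3): only envelope 3 is available, probability 1; weight (1/3)·1 = 1/3.
If it is in envelope 2 (prior 1/3): envelope 3 is available, opened with probability 7/8; weight (1/3)·(7/8) = 7/24.
If it is in envelope 3 (prior 1/3): the presenter opened envelope 3, so this case is ruled out; weight (1/3)·0 = 0.
The weights sum to 5/8.
So P(the cheque in envelope 2 | the presenter opened envelope 3) = (7/24) / (5/8) = 7/15.

7/15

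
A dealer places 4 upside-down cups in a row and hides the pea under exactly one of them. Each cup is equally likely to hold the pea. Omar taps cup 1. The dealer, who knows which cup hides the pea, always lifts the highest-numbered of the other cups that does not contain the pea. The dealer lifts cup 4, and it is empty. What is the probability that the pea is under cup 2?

1/3

Consider each possible location of the pea in turn.
If it is under any of cups 1, 2, and 3 (prior 1/4 each): cup 4 is the highest-numbered option available, probability 1; weight (1/4)·1 = 1/4 each.
If it is under cup 4 (prior 1/4): the dealer opened cup 4, so this case is ruled out; weight (1/4)·0 = 0.
The weights sum to 3/4.
So P(the pea under cup 2 | the dealer opened cup 4) = (1/4) / (3/4) = 1/3.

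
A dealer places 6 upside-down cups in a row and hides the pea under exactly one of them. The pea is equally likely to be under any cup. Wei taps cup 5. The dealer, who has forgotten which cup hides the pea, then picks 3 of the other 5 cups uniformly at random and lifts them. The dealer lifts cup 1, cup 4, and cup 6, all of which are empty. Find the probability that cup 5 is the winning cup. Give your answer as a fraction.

Apply Bayes' rule, conditioning on where the pea actually is.
If it is under any of cups 1, 4, and 6 (prior 1/6 each): that cup was opened and seen not to hold the prize — ruled out; weight (1/6)·0 = 0 each.
If it is under any of cups 2, 3, and 5 (prior 1/6 each): the dealer picks exactly this set with probability 1/10 regardless, and none is the prize; weight (1/6)·(1/10) = 1/60 each.
The weights sum to 1/20.
So P(the pea under cup 5 | the dealer opened cup 1, cup 4, and cup 6) = (1/60) / (1/20) = 1/3.

1/3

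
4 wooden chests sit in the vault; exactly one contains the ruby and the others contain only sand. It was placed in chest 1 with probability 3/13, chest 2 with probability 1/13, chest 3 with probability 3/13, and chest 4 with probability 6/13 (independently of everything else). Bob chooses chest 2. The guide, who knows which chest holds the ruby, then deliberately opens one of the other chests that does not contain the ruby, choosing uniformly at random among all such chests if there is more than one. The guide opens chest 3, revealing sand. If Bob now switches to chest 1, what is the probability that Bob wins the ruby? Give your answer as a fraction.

9/29

Apply Bayes' rule, conditioning on where the ruby actually is.
If it is in chest 1 (prior 3/13): the guide has 2 equally likely choices, so probability 1/2; weight (3/13)·(1/2) = 3/26.
If it is in chest 2 (prior 1/13): the guide has 3 equally likely choices, so probability 1/3; weight (1/13)·(1/3) = 1/39.
If it is in chest 3 (prior 3/13): the guide opened chest 3, so this case is ruled out; weight (3/13)·0 = 0.
If it is in chest 4 (prior 6/13): the guide has 2 equally likely choices, so probability 1/2; weight (6/13)·(1/2) = 3/13.
The weights sum to 29/78.
So P(the ruby in chest 1 | the guide opened chest 3) = (3/26) / (29/78) = 9/29.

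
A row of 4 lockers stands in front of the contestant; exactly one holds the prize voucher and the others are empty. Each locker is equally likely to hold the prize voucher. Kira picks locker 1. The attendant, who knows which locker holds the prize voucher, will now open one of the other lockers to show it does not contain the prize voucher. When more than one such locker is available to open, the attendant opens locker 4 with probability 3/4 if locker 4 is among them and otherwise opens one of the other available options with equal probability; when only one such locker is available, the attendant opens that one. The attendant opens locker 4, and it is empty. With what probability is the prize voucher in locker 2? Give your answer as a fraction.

Condition on the true location of the prize voucher.
If it is in any of lockers 1, 2, and 3 (prior 1/4 each): locker 4 is available, opened with probability 3/4; weight (1/4)·(3/4) = 3/16 each.
If it is in locker 4 (prior 1/4): the attendant opened locker 4, so this case is ruled out; weight (1/4)·0 = 0.
The weights sum to 9/16.
So P(the prize voucher in locker 2 | the attendant opened locker 4) = (3/16) / (9/16) = 1/3.

1/3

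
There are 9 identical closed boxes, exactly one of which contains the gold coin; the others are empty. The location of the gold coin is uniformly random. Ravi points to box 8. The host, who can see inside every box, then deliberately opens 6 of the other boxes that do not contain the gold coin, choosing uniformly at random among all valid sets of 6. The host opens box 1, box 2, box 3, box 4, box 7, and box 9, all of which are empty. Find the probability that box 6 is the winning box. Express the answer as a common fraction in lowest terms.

Apply Bayes' rule, conditioning on where the gold coin actually is.
If it is in any of boxes 1, 2, 3, 4, 7, and 9 (prior 1/9 each): that box was opened and seen not to hold the prize — ruled out; weight (1/9)·0 = 0 each.
If it is in either of boxes 5 and 6 (prior 1/9 each): the host has 7 equally likely choices, so probability 1/7; weight (1/9)·(1/7) = 1/63 each.
If it is in box 8 (prior 1/9): the host has 28 equally likely choices, so probability 1/28; weight (1/9)·(1/28) = 1/252.
The weights sum to 1/28.
So P(the gold coin in box 6 | the host opened box 1, box 2, box 3, box 4, box 7, and box 9) = (1/63) / (1/28) = 4/9.

4/9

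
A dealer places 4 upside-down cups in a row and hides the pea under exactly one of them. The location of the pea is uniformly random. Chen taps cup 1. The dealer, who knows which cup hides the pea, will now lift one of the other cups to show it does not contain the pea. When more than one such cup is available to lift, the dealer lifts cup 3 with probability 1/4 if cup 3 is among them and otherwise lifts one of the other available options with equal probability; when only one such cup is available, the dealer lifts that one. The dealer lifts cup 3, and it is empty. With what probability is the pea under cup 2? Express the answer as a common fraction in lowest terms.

1/3

Apply Bayes' rule, conditioning on where the pea actually is.
If it is under any of cups 1, 2, and 4 (prior 1/4 each): cup 3 is available, opened with probability 1/4; weight (1/4)·(1/4) = 1/16 each.
If it is under cup 3 (prior 1/4): the dealer opened cup 3, so this case is ruled out; weight (1/4)·0 = 0.
The weights sum to 3/16.
So P(the pea under cup 2 | the dealer opened cup 3) = (1/16) / (3/16) = 1/3.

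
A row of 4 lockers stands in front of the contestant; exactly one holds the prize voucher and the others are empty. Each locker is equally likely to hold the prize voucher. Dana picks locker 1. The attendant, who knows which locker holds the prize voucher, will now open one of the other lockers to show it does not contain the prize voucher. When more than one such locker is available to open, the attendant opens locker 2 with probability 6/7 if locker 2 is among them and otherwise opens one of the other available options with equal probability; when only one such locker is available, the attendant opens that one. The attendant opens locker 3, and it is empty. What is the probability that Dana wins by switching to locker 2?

Consider each possible location of the prize voucher in turn.
If it is in locker 1 (prior 1/4): locker 2 is available but not opened; locker 3 gets probability (1 − 6/7)/2 = 1/14; weight (1/4)·(1/14) = 1/56.
If it is in locker 2 (prior 1/4): locker 2 holds the prize so is unavailable; the attendant chooses uniformly among the 2 others, probability 1/2; weight (1/4)·(1/2) = 1/8.
If it is in locker 3 (prior 1/4): the attendant opened locker 3, so this case is ruled out; weight (1/4)·0 = 0.
If it is in locker 4 (prior 1/4): locker 2 is available but not opened, probability 1/7; weight (1/4)·(1/7) = 1/28.
The weights sum to 5/28.
So P(the prize voucher in locker 2 | the attendant opened locker 3) = (1/8) / (5/28) = 7/10.

7/10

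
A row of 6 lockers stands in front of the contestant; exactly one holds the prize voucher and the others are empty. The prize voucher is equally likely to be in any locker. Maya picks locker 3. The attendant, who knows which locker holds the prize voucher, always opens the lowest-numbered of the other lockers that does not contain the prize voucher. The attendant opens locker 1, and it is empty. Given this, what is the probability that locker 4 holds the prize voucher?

Consider each possible location of the prize voucher in turn.
If it is in locker 1 (prior 1/6): the attendant opened locker 1, so this case is ruled out; weight (1/6)·0 = 0.
If it is in any of lockers 2, 3, 4, 5, and 6 (prior 1/6 each): locker 1 is the lowest-numbered option available, probability 1; weight (1/6)·1 = 1/6 each.
The weights sum to 5/6.
So P(the prize voucher in locker 4 | the attendant opened locker 1) = (1/6) / (5/6) = 1/5.

1/5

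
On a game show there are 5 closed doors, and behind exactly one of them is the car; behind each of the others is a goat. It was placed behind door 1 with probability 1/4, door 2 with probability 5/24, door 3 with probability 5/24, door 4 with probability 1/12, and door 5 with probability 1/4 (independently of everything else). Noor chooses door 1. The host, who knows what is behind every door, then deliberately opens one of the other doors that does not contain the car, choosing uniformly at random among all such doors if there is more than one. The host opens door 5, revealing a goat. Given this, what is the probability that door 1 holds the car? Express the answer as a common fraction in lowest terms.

3/11

Apply Bayes' rule, conditioning on where the car actually is.
If it is behind door 1 (prior 1/4): the host has 4 equally likely choices, so probability 1/4; weight (1/4)·(1/4) = 1/16.
If it is behind either of doors 2 and 3 (prior 5/24 each): the host has 3 equally likely choices, so probability 1/3; weight (5/24)·(1/3) = 5/72 each.
If it is behind door 4 (prior 1/12): the host has 3 equally likely choices, so probability 1/3; weight (1/12)·(1/3) = 1/36.
If it is behind door 5 (prior 1/4): the host opened door 5, so this case is ruled out; weight (1/4)·0 = 0.
The weights sum to 11/48.
So P(the car behind door 1 | the host opened door 5) = (1/16) / (11/48) = 3/11.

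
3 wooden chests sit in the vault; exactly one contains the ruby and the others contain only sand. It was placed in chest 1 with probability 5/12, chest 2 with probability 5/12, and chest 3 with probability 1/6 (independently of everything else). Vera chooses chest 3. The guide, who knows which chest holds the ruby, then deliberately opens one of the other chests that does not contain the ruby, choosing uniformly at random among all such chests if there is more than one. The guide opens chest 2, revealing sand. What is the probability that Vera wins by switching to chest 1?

Apply Bayes' rule, conditioning on where the ruby actually is.
If it is in chest 1 (prior 5/12): the guide has no choice, probability 1; weight (5/12)·1 = 5/12.
If it is in chest 2 (prior 5/12): the guide opened chest 2, so this case is ruled out; weight (5/12)·0 = 0.
If it is in chest 3 (prior 1/6): the guide has 2 equally likely choices, so probability 1/2; weight (1/6)·(1/2) = 1/12.
The weights sum to 1/2.
So P(the ruby in chest 1 | the guide opened chest 2) = (5/12) / (1/2) = 5/6.

5/6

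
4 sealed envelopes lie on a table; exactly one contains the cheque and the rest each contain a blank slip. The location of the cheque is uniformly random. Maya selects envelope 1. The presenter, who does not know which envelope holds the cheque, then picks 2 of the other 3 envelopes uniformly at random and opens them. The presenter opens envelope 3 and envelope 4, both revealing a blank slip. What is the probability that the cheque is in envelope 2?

1/2

Because the presenter chose which envelopes to open without knowing where the cheque is, the choice is independent of the prize location. Learning that none of the 2 opened envelopes holds the cheque simply rules out those 2 locations and leaves the remaining 2 envelopes still equally likely by symmetry.
So P(the cheque in envelope 2) = 1/2.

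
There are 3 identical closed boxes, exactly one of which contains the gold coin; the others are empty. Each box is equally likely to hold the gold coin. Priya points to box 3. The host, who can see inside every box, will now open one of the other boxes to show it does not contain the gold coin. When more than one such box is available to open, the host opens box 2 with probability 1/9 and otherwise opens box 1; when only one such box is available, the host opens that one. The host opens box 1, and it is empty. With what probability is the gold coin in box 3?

Condition on the true location of the gold coin.
If it is in box 1 (prior 1/3): the host opened box 1, so this case is ruled out; weight (1/3)·0 = 0.
If it is in box 2 (prior 1/3): only box 1 is available, probability 1; weight (1/3)·1 = 1/3.
If it is in box 3 (prior 1/3): box 2 is available but not opened, probability 8/9; weight (1/3)·(8/9) = 8/27.
The weights sum to 17/27.
So P(the gold coin in box 3 | the host opened box 1) = (8/27) / (17/27) = 8/17.

8/17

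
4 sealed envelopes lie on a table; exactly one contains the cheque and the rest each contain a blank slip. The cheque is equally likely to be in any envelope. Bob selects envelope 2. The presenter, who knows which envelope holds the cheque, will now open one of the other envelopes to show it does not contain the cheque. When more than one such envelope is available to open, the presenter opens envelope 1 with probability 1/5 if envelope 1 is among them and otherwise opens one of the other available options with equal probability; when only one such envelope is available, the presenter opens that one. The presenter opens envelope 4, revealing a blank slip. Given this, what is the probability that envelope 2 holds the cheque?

Apply Bayes' rule, conditioning on where the cheque actually is.
If it is in envelope 1 (prior 1/4): envelope 1 holds the prize so is unavailable; the presenter chooses uniformly among the 2 others, probability 1/2; weight (1/4)·(1/2) = 1/8.
If it is in envelope 2 (prior 1/4): envelope 1 is available but not opened; envelope 4 gets probability (1 − 1/5)/2 = 2/5; weight (1/4)·(2/5) = 1/10.
If it is in envelope 3 (prior 1/4): envelope 1 is available but not opened, probability 4/5; weight (1/4)·(4/5) = 1/5.
If it is in envelope 4 (prior 1/4): the presenter opened envelope 4, so this case is ruled out; weight (1/4)·0 = 0.
The weights sum to 17/40.
So P(the cheque in envelope 2 | the presenter opened envelope 4) = (1/10) / (17/40) = 4/17.

4/17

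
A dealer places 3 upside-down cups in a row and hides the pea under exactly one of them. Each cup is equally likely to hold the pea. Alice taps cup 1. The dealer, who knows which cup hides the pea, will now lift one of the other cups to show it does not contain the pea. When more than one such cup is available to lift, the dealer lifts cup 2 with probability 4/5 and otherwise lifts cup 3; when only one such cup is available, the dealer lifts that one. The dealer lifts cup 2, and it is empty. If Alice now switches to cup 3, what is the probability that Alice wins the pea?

5/9

Apply Bayes' rule, conditioning on where the pea actually is.
If it is under cup 1 (prior 1/3): cup 2 is available, opened with probability 4/5; weight (1/3)·(4/5) = 4/15.
If it is under cup 2 (prior 1/3): the dealer opened cup 2, so this case is ruled out; weight (1/3)·0 = 0.
If it is under cup 3 (prior 1/3): only cup 2 is available, probability 1; weight (1/3)·1 = 1/3.
The weights sum to 3/5.
So P(the pea under cup 3 | the dealer opened cup 2) = (1/3) / (3/5) = 5/9.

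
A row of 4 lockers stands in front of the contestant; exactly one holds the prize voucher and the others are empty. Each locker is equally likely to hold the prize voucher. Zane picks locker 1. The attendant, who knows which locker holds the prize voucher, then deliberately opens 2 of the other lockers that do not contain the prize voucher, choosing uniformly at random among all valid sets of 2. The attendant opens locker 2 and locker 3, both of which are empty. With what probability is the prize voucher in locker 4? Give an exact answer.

Consider each possible location of the prize voucher in turn.
If it is in locker 1 (prior 1/4): the attendant has 3 equally likely choices, so probability 1/3; weight (1/4)·(1/3) = 1/12.
If it is in either of lockers 2 and 3 (prior 1/4 each): that locker was opened and seen not to hold the prize — ruled out; weight (1/4)·0 = 0 each.
If it is in locker 4 (prior 1/4): the attendant has no choice, probability 1; weight (1/4)·1 = 1/4.
The weights sum to 1/3.
So P(the prize voucher in locker 4 | the attendant opened locker 2 and locker 3) = (1/4) / (1/3) = 3/4.

3/4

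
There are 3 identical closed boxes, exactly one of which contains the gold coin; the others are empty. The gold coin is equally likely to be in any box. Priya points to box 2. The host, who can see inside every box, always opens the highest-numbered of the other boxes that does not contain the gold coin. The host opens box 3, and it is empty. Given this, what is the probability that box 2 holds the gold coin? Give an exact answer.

Condition on the true location of the gold coin.
If it is in either of boxes 1 and 2 (prior 1/3 each): box 3 is the highest-numbered option available, probability 1; weight (1/3)·1 = 1/3 each.
If it is in box 3 (prior 1/3): the host opened box 3, so this case is ruled out; weight (1/3)·0 = 0.
The weights sum to 2/3.
So P(the gold coin in box 2 | the host opened box 3) = (1/3) / (2/3) = 1/2.

1/2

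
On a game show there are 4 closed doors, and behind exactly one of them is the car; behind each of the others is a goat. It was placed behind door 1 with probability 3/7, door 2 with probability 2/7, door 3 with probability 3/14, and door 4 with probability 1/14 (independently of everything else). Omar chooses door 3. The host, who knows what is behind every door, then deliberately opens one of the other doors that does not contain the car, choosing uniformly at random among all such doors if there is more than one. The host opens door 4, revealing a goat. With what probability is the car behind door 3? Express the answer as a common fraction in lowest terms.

Condition on the true location of the car.
If it is behind door 1 (prior 3/7): the host has 2 equally likely choices, so probability 1/2; weight (3/7)·(1/2) = 3/14.
If it is behind door 2 (prior 2/7): the host has 2 equally likely choices, so probability 1/2; weight (2/7)·(1/2) = 1/7.
If it is behind door 3 (prior 3/14): the host has 3 equally likely choices, so probability 1/3; weight (3/14)·(1/3) = 1/14.
If it is behind door 4 (prior 1/14): the host opened door 4, so this case is ruled out; weight (1/14)·0 = 0.
The weights sum to 3/7.
So P(the car behind door 3 | the host opened door 4) = (1/14) / (3/7) = 1/6.

1/6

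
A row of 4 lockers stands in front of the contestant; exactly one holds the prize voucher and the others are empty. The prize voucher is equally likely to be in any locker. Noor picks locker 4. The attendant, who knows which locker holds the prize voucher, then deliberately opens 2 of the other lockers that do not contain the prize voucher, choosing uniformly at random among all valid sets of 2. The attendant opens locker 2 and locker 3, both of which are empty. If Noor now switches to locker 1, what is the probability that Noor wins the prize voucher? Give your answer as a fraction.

Consider each possible location of the prize voucher in turn.
If it is in locker 1 (prior 1/4): the attendant has no choice, probability 1; weight (1/4)·1 = 1/4.
If it is in either of lockers 2 and 3 (prior 1/4 each): that locker was opened and seen not to hold the prize — ruled out; weight (1/4)·0 = 0 each.
If it is in locker 4 (prior 1/4): the attendant has 3 equally likely choices, so probability 1/3; weight (1/4)·(1/3) = 1/12.
The weights sum to 1/3.
So P(the prize voucher in locker 1 | the attendant opened locker 2 and locker 3) = (1/4) / (1/3) = 3/4.

3/4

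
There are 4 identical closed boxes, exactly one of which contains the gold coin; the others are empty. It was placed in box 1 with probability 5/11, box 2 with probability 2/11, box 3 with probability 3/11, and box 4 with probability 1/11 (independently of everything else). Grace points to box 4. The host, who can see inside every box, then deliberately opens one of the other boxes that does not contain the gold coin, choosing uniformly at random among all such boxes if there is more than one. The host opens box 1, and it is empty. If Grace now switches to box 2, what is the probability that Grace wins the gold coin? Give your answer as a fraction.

6/17

Consider each possible location of the gold coin in turn.
If it is in box 1 (prior 5/11): the host opened box 1, so this case is ruled out; weight (5/11)·0 = 0.
If it is in box 2 (prior 2/11): the host has 2 equally likely choices, so probability 1/2; weight (2/11)·(1/2) = 1/11.
If it is in box 3 (prior 3/11): the host has 2 equally likely choices, so probability 1/2; weight (3/11)·(1/2) = 3/22.
If it is in box 4 (prior 1/11): the host has 3 equally likely choices, so probability 1/3; weight (1/11)·(1/3) = 1/33.
The weights sum to 17/66.
So P(the gold coin in box 2 | the host opened box 1) = (1/11) / (17/66) = 6/17.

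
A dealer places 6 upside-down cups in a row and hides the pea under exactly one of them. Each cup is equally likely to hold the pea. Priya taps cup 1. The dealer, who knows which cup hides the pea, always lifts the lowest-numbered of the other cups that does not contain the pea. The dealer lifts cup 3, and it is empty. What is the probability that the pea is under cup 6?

0

Apply Bayes' rule, conditioning on where the pea actually is.
If it is under any of cups 1, 4, 5, and 6 (prior 1/6 each): the dealer would have opened cup 2 instead, probability 0; weight (1/6)·0 = 0 each.
If it is under cup 2 (prior 1/6): cup 3 is the lowest-numbered option available, probability 1; weight (1/6)·1 = 1/6.
If it is under cup 3 (prior 1/6): the dealer opened cup 3, so this case is ruled out; weight (1/6)·0 = 0.
The weights sum to 1/6.
So P(the pea under cup 6 | the dealer opened cup 3) = 0 / (1/6) = 0.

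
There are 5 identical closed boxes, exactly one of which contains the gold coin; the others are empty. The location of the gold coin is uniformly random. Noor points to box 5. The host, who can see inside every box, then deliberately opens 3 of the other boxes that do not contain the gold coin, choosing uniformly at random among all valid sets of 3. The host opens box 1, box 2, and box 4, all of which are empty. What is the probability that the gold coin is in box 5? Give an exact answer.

1/5

Condition on the true location of the gold coin.
If it is in any of boxes 1, 2, and 4 (prior 1/5 each): that box was opened and seen not to hold the prize — ruled out; weight (1/5)·0 = 0 each.
If it is in box 3 (prior 1/5): the host has no choice, probability 1; weight (1/5)·1 = 1/5.
If it is in box 5 (prior 1/5): the host has 4 equally likely choices, so probability 1/4; weight (1/5)·(1/4) = 1/20.
The weights sum to 1/4.
So P(the gold coin in box 5 | the host opened box 1, box 2, and box 4) = (1/20) / (1/4) = 1/5.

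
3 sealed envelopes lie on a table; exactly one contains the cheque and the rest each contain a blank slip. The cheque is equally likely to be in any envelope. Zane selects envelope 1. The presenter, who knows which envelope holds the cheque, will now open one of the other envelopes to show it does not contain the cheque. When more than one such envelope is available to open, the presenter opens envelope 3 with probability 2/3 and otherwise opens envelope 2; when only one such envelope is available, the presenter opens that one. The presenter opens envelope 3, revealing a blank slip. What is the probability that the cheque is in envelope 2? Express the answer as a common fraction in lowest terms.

Apply Bayes' rule, conditioning on where the cheque actually is.
If it is in envelope 1 (prior 1/3): envelope 3 is available, opened with probability 2/3; weight (1/3)·(2/3) = 2/9.
If it is in envelope 2 (prior 1/3): only envelope 3 is available, probability 1; weight (1/3)·1 = 1/3.
If it is in envelope 3 (prior 1/3): the presenter opened envelope 3, so this case is ruled out; weight (1/3)·0 = 0.
The weights sum to 5/9.
So P(the cheque in envelope 2 | the presenter opened envelope 3) = (1/3) / (5/9) = 3/5.

3/5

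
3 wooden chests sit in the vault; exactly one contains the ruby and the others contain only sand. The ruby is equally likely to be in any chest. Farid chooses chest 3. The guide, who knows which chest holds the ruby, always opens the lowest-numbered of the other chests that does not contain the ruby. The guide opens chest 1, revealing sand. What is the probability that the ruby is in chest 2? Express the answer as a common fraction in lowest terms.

Apply Bayes' rule, conditioning on where the ruby actually is.
If it is in chest 1 (prior 1/3): the guide opened chest 1, so this case is ruled out; weight (1/3)·0 = 0.
If it is in either of chests 2 and 3 (prior 1/3 each): chest 1 is the lowest-numbered option available, probability 1; weight (1/3)·1 = 1/3 each.
The weights sum to 2/3.
So P(the ruby in chest 2 | the guide opened chest 1) = (1/3) / (2/3) = 1/2.

1/2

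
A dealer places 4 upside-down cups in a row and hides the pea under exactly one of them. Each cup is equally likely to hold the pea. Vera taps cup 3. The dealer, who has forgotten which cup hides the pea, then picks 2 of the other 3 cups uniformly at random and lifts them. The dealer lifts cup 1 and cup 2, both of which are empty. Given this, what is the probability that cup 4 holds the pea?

Because the dealer chose which cups to lift without knowing where the pea is, the choice is independent of the prize location. Learning that none of the 2 opened cups holds the pea simply rules out those 2 locations and leaves the remaining 2 cups still equally likely by symmetry.
So P(the pea under cup 4) = 1/2.

1/2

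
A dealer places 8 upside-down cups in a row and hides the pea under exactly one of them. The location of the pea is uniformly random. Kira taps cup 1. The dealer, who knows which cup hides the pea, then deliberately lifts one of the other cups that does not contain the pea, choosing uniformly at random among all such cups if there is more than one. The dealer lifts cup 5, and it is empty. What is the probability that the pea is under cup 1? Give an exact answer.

1/8

Condition on the true location of the pea.
If it is under cup 1 (prior 1/8): the dealer has 7 equally likely choices, so probability 1/7; weight (1/8)·(1/7) = 1/56.
If it is under any of cups 2, 3, 4, 6, 7, and 8 (prior 1/8 each): the dealer has 6 equally likely choices, so probability 1/6; weight (1/8)·(1/6) = 1/48 each.
If it is under cup 5 (prior 1/8): the dealer opened cup 5, so this case is ruled out; weight (1/8)·0 = 0.
The weights sum to 1/7.
So P(the pea under cup 1 | the dealer opened cup 5) = (1/56) / (1/7) = 1/8.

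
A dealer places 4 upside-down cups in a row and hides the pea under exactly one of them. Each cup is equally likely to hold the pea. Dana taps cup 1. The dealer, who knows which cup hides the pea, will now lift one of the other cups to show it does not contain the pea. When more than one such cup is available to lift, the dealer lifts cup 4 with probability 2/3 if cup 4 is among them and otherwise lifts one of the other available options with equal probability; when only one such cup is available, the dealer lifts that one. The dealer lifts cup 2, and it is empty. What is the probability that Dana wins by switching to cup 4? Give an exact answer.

1/2

Apply Bayes' rule, conditioning on where the pea actually is.
If it is under cup 1 (prior 1/4): cup 4 is available but not opened; cup 2 gets probability (1 − 2/3)/2 = 1/6; weight (1/4)·(1/6) = 1/24.
If it is under cup 2 (prior 1/4): the dealer opened cup 2, so this case is ruled out; weight (1/4)·0 = 0.
If it is under cup 3 (prior 1/4): cup 4 is available but not opened, probability 1/3; weight (1/4)·(1/3) = 1/12.
If it is under cup 4 (prior 1/4): cup 4 holds the prize so is unavailable; the dealer chooses uniformly among the 2 others, probability 1/2; weight (1/4)·(1/2) = 1/8.
The weights sum to 1/4.
So P(the pea under cup 4 | the dealer opened cup 2) = (1/8) / (1/4) = 1/2.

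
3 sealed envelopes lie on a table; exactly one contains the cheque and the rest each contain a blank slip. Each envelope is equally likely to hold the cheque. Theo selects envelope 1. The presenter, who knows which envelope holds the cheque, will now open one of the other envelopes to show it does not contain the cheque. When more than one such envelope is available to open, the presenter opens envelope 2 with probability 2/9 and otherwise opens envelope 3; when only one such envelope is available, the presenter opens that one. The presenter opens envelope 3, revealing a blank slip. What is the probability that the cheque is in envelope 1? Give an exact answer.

Condition on the true location of the cheque.
If it is in envelope 1 (prior 1/3): envelope 2 is available but not opened, probability 7/9; weight (1/3)·(7/9) = 7/27.
If it is in envelope 2 (prior 1/3): only envelope 3 is available, probability 1; weight (1/3)·1 = 1/3.
If it is in envelope 3 (prior 1/3): the presenter opened envelope 3, so this case is ruled out; weight (1/3)·0 = 0.
The weights sum to 16/27.
So P(the cheque in envelope 1 | the presenter opened envelope 3) = (7/27) / (16/27) = 7/16.

7/16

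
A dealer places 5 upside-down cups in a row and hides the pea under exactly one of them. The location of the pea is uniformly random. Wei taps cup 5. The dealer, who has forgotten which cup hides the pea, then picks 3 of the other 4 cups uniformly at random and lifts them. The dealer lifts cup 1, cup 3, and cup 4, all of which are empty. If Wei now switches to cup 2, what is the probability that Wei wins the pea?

Because the dealer chose which cups to lift without knowing where the pea is, the choice is independent of the prize location. Learning that none of the 3 opened cups holds the pea simply rules out those 3 locations and leaves the remaining 2 cups still equally likely by symmetry.
So P(the pea under cup 2) = 1/2.

1/2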